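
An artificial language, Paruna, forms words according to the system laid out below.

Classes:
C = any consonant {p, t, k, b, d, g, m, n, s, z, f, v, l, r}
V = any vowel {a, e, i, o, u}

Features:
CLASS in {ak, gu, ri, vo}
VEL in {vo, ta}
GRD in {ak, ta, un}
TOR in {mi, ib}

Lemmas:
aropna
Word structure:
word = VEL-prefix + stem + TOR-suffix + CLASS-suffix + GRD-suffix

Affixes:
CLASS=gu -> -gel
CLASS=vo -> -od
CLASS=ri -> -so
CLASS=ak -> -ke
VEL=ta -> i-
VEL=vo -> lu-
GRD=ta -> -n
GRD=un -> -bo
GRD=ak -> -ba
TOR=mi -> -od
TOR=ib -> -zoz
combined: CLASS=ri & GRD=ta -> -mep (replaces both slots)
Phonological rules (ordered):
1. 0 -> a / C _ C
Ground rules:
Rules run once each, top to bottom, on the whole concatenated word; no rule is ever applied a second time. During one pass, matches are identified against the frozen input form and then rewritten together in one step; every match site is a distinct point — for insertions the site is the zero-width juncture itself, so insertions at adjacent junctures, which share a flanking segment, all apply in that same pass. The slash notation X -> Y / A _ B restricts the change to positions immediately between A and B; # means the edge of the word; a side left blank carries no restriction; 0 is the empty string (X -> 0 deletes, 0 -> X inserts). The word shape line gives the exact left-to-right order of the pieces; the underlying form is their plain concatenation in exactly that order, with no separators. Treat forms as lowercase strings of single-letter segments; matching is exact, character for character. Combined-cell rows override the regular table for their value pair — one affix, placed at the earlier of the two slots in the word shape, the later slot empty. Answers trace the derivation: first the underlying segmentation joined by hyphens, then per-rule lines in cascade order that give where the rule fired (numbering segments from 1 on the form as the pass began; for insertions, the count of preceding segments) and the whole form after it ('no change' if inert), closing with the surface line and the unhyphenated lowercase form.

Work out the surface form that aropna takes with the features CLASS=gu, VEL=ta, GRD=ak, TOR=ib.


underlying: i-aropna-zoz-gel-ba
1. 0 -> a / C _ C: inserts after position(s) 5, 10, 13: iaropanazozagelaba
surface: iaropanazozagelaba


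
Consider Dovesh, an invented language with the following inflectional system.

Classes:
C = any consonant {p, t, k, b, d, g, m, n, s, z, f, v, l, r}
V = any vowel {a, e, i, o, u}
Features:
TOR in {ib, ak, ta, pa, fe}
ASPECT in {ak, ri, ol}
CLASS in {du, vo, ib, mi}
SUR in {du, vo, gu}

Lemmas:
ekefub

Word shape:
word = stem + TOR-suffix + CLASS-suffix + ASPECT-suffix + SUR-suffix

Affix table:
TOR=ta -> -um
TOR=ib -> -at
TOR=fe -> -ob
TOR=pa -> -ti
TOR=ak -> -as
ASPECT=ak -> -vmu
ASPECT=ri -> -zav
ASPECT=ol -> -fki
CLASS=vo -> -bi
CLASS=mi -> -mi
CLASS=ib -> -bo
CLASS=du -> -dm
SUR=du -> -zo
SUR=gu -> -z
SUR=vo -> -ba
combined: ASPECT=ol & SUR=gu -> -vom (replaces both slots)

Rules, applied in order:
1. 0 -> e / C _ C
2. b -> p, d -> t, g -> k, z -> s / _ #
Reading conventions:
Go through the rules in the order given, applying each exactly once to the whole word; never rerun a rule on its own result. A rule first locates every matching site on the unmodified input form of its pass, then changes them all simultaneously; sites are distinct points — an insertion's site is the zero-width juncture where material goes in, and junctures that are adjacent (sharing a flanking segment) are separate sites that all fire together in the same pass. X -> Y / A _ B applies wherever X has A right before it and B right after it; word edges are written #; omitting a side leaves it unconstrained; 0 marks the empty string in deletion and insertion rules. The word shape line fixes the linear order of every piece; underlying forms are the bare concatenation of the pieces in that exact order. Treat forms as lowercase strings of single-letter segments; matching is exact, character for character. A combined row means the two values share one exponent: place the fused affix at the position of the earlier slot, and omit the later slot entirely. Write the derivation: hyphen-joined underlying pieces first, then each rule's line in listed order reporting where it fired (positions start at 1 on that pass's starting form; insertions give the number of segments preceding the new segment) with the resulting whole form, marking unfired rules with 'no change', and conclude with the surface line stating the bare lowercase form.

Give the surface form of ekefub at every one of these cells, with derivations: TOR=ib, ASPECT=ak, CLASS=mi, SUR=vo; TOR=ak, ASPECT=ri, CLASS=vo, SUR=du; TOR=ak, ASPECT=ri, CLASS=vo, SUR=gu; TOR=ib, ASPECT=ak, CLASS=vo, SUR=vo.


cell TOR=ib, ASPECT=ak, CLASS=mi, SUR=vo:
underlying: ekefub-at-mi-vmu-ba
1. 0 -> e / C _ C: inserts after position(s) 8, 11: ekefubatemivemuba
2. b -> p, d -> t, g -> k, z -> s / _ #: no change
surface: ekefubatemivemuba

cell TOR=ak, ASPECT=ri, CLASS=vo, SUR=du:
underlying: ekefub-as-bi-zav-zo
1. 0 -> e / C _ C: inserts after position(s) 8, 13: ekefubasebizavezo
2. b -> p, d -> t, g -> k, z -> s / _ #: no change
surface: ekefubasebizavezo

cell TOR=ak, ASPECT=ri, CLASS=vo, SUR=gu:
underlying: ekefub-as-bi-zav-z
1. 0 -> e / C _ C: inserts after position(s) 8, 13: ekefubasebizavez
2. b -> p, d -> t, g -> k, z -> s / _ #: fires at position(s) 16: ekefubasebizaves
surface: ekefubasebizaves

cell TOR=ib, ASPECT=ak, CLASS=vo, SUR=vo:
underlying: ekefub-at-bi-vmu-ba
1. 0 -> e / C _ C: inserts after position(s) 8, 11: ekefubatebivemuba
2. b -> p, d -> t, g -> k, z -> s / _ #: no change
surface: ekefubatebivemuba


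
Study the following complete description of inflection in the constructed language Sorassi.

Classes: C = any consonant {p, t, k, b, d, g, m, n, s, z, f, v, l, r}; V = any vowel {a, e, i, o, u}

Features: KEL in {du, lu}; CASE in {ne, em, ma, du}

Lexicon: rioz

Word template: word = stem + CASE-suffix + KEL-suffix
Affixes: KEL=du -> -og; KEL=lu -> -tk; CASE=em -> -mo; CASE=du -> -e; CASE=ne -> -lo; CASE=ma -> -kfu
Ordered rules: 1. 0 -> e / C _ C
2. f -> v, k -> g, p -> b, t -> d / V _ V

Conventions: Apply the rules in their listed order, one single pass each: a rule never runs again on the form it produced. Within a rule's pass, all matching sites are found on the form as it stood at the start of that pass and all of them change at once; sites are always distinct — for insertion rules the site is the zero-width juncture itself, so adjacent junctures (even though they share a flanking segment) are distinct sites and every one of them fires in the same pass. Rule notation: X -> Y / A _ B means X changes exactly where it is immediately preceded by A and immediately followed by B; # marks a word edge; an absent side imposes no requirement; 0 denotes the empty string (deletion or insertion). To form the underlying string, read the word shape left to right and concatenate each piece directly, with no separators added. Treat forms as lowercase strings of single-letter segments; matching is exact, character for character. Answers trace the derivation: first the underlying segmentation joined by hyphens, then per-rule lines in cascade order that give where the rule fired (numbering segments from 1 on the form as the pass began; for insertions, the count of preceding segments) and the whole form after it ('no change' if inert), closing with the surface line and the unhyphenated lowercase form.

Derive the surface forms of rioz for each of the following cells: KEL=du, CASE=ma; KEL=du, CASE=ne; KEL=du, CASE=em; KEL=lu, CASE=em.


cell KEL=du, CASE=ma:
underlying: rioz-kfu-og
1. 0 -> e / C _ C: inserts after position(s) 4, 5: riozekefuog
2. f -> v, k -> g, p -> b, t -> d / V _ V: fires at position(s) 6, 8: riozegevuog
surface: riozegevuog

cell KEL=du, CASE=ne:
underlying: rioz-lo-og
1. 0 -> e / C _ C: inserts after position(s) 4: riozeloog
2. f -> v, k -> g, p -> b, t -> d / V _ V: no change
surface: riozeloog

cell KEL=du, CASE=em:
underlying: rioz-mo-og
1. 0 -> e / C _ C: inserts after position(s) 4: riozemoog
2. f -> v, k -> g, p -> b, t -> d / V _ V: no change
surface: riozemoog

cell KEL=lu, CASE=em:
underlying: rioz-mo-tk
1. 0 -> e / C _ C: inserts after position(s) 4, 7: riozemotek
2. f -> v, k -> g, p -> b, t -> d / V _ V: fires at position(s) 8: riozemodek
surface: riozemodek


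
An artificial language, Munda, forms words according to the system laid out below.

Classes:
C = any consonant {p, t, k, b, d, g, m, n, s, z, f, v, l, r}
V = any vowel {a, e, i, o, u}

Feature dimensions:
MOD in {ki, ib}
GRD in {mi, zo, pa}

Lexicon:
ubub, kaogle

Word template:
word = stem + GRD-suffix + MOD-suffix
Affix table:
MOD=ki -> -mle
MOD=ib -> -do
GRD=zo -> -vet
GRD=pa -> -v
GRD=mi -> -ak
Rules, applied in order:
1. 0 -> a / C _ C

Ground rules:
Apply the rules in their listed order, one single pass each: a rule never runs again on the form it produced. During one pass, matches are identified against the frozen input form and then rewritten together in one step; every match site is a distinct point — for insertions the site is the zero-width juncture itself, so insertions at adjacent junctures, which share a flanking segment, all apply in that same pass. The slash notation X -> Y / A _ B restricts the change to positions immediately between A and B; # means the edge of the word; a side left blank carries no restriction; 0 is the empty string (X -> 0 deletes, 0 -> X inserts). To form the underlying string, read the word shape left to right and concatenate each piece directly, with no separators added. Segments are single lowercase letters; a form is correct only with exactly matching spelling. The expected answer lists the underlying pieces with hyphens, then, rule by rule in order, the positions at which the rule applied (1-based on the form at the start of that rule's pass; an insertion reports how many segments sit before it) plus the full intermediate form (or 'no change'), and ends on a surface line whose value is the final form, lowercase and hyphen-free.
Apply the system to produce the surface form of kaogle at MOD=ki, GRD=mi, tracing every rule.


underlying: kaogle-ak-mle
1. 0 -> a / C _ C: inserts after position(s) 4, 8, 9: kaogaleakamale
surface: kaogaleakamale


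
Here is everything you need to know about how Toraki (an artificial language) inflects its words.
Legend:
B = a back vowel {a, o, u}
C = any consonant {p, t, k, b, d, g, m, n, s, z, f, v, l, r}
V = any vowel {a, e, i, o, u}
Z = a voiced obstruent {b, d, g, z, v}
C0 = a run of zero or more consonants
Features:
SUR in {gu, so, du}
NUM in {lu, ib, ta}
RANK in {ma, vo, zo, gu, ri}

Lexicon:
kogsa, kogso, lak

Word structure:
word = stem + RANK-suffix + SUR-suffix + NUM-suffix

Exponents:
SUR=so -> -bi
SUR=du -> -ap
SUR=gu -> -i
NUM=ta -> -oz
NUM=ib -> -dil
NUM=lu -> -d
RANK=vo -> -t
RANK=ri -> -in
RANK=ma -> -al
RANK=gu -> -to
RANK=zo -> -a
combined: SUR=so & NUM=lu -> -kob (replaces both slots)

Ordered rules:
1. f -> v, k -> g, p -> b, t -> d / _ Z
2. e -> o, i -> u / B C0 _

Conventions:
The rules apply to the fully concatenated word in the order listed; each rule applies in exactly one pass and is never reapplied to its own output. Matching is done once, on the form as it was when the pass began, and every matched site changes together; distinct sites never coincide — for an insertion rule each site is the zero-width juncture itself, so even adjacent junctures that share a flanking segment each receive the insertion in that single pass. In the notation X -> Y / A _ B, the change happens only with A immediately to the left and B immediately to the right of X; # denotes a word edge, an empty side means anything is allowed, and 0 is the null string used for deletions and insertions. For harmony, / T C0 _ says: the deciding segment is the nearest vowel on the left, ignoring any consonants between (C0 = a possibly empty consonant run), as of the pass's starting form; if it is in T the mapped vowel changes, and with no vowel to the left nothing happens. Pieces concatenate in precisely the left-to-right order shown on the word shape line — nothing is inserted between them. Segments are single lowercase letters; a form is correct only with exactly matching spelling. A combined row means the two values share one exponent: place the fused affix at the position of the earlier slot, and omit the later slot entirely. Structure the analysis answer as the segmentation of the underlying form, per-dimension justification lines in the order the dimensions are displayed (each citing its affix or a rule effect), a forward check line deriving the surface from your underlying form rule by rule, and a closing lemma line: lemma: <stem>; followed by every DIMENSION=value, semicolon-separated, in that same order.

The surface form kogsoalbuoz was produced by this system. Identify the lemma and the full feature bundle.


underlying: kogso-al-bi-oz
SUR=so - signalled by the affix -bi
NUM=ta - signalled by the affix -oz
RANK=ma - signalled by the affix -al
check: kogsoalbioz -> kogsoalbioz -> kogsoalbuoz
lemma: kogso; SUR=so; NUM=ta; RANK=ma


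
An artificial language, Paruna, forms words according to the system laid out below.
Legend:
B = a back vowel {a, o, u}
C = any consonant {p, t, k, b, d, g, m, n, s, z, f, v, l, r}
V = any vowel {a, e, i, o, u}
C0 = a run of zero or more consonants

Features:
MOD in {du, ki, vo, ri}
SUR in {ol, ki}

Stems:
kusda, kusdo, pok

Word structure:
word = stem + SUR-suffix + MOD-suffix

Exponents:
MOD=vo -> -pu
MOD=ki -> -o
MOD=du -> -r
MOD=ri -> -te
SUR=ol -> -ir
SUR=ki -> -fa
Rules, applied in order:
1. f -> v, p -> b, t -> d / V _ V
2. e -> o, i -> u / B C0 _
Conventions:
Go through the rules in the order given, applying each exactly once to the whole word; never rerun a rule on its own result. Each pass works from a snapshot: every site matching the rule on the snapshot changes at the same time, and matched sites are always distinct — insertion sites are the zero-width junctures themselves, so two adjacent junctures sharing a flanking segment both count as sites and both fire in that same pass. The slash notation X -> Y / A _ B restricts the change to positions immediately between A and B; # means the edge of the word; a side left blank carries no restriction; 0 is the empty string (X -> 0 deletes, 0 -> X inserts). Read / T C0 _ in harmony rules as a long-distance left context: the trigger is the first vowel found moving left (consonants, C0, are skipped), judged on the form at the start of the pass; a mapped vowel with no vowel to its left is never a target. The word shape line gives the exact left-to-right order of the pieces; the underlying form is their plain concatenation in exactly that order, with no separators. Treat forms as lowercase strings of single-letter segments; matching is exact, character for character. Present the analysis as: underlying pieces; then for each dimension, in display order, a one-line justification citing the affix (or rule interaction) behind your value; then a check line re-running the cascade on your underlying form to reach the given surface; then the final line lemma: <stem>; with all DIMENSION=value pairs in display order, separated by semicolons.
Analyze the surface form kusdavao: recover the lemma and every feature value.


underlying: kusda-fa-o
MOD=ki - signalled by the affix -o
SUR=ki - signalled by the affix -fa
check: kusdafao -> kusdavao -> kusdavao
lemma: kusda; MOD=ki; SUR=ki


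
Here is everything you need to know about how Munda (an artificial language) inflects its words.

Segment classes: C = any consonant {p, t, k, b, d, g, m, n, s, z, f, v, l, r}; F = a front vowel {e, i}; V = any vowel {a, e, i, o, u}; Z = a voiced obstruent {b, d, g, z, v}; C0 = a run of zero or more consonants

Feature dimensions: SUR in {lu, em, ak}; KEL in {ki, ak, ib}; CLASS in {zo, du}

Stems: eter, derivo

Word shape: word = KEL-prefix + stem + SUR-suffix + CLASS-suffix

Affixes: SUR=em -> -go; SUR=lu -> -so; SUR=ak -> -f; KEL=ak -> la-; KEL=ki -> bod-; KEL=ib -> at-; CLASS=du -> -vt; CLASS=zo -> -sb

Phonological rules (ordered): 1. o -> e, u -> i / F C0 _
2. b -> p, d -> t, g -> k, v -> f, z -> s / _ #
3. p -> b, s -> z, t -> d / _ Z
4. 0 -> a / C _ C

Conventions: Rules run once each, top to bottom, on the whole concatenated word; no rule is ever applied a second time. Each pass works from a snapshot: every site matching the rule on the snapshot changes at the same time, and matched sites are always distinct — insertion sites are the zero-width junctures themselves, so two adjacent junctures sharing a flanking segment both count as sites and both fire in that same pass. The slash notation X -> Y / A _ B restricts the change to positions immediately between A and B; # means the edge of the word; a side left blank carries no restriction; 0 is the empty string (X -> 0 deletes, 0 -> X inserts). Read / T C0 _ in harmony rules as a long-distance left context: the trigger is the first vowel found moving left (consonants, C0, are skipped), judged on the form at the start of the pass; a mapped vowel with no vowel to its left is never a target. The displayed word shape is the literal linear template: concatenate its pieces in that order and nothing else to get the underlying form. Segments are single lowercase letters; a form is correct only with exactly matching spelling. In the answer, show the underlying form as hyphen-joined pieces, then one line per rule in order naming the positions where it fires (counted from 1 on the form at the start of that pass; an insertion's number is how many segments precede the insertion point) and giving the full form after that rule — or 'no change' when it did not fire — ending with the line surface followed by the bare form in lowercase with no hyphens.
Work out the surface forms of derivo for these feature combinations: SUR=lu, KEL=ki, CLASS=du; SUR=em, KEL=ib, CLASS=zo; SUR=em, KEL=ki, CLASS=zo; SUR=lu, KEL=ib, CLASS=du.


cell SUR=lu, KEL=ki, CLASS=du:
underlying: bod-derivo-so-vt
1. o -> e, u -> i / F C0 _: fires at position(s) 9: bodderivesovt
2. b -> p, d -> t, g -> k, v -> f, z -> s / _ #: no change
3. p -> b, s -> z, t -> d / _ Z: no change
4. 0 -> a / C _ C: inserts after position(s) 3, 12: bodaderivesovat
surface: bodaderivesovat

cell SUR=em, KEL=ib, CLASS=zo:
underlying: at-derivo-go-sb
1. o -> e, u -> i / F C0 _: fires at position(s) 8: atderivegosb
2. b -> p, d -> t, g -> k, v -> f, z -> s / _ #: fires at position(s) 12: atderivegosp
3. p -> b, s -> z, t -> d / _ Z: fires at position(s) 2: adderivegosp
4. 0 -> a / C _ C: inserts after position(s) 2, 11: adaderivegosap
surface: adaderivegosap

cell SUR=em, KEL=ki, CLASS=zo:
underlying: bod-derivo-go-sb
1. o -> e, u -> i / F C0 _: fires at position(s) 9: bodderivegosb
2. b -> p, d -> t, g -> k, v -> f, z -> s / _ #: fires at position(s) 13: bodderivegosp
3. p -> b, s -> z, t -> d / _ Z: no change
4. 0 -> a / C _ C: inserts after position(s) 3, 12: bodaderivegosap
surface: bodaderivegosap

cell SUR=lu, KEL=ib, CLASS=du:
underlying: at-derivo-so-vt
1. o -> e, u -> i / F C0 _: fires at position(s) 8: atderivesovt
2. b -> p, d -> t, g -> k, v -> f, z -> s / _ #: no change
3. p -> b, s -> z, t -> d / _ Z: fires at position(s) 2: adderivesovt
4. 0 -> a / C _ C: inserts after position(s) 2, 11: adaderivesovat
surface: adaderivesovat


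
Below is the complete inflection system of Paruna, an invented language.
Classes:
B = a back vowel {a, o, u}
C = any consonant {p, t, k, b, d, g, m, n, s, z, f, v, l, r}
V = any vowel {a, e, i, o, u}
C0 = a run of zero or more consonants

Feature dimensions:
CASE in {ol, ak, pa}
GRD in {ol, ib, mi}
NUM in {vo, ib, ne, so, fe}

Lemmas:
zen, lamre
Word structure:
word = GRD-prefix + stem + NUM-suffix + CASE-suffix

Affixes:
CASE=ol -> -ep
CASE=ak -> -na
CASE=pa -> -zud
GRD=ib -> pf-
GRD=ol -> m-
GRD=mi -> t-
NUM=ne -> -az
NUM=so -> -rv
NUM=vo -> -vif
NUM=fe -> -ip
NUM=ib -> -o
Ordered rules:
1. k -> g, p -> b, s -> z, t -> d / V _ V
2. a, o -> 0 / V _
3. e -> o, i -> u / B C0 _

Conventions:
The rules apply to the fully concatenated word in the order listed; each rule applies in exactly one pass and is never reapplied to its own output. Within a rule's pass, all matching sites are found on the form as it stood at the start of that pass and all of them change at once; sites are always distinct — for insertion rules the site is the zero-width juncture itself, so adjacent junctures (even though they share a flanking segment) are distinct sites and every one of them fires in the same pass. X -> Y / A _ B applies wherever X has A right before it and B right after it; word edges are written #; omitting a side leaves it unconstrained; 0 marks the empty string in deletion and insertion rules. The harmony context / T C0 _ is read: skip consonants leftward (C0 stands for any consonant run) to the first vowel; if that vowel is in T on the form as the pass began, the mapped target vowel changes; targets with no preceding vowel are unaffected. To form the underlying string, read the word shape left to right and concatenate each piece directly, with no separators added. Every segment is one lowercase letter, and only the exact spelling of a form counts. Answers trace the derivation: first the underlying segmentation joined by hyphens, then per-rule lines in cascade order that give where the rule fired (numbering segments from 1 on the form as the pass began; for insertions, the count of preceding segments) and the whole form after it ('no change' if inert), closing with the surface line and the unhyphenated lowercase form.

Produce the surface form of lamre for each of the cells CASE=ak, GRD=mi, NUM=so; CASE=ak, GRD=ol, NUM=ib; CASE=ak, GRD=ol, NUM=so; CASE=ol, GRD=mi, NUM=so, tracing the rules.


cell CASE=ak, GRD=mi, NUM=so:
underlying: t-lamre-rv-na
1. k -> g, p -> b, s -> z, t -> d / V _ V: no change
2. a, o -> 0 / V _: no change
3. e -> o, i -> u / B C0 _: fires at position(s) 6: tlamrorvna
surface: tlamrorvna

cell CASE=ak, GRD=ol, NUM=ib:
underlying: m-lamre-o-na
1. k -> g, p -> b, s -> z, t -> d / V _ V: no change
2. a, o -> 0 / V _: fires at position(s) 7: mlamrena
3. e -> o, i -> u / B C0 _: fires at position(s) 6: mlamrona
surface: mlamrona

cell CASE=ak, GRD=ol, NUM=so:
underlying: m-lamre-rv-na
1. k -> g, p -> b, s -> z, t -> d / V _ V: no change
2. a, o -> 0 / V _: no change
3. e -> o, i -> u / B C0 _: fires at position(s) 6: mlamrorvna
surface: mlamrorvna

cell CASE=ol, GRD=mi, NUM=so:
underlying: t-lamre-rv-ep
1. k -> g, p -> b, s -> z, t -> d / V _ V: no change
2. a, o -> 0 / V _: no change
3. e -> o, i -> u / B C0 _: fires at position(s) 6: tlamrorvep
surface: tlamrorvep


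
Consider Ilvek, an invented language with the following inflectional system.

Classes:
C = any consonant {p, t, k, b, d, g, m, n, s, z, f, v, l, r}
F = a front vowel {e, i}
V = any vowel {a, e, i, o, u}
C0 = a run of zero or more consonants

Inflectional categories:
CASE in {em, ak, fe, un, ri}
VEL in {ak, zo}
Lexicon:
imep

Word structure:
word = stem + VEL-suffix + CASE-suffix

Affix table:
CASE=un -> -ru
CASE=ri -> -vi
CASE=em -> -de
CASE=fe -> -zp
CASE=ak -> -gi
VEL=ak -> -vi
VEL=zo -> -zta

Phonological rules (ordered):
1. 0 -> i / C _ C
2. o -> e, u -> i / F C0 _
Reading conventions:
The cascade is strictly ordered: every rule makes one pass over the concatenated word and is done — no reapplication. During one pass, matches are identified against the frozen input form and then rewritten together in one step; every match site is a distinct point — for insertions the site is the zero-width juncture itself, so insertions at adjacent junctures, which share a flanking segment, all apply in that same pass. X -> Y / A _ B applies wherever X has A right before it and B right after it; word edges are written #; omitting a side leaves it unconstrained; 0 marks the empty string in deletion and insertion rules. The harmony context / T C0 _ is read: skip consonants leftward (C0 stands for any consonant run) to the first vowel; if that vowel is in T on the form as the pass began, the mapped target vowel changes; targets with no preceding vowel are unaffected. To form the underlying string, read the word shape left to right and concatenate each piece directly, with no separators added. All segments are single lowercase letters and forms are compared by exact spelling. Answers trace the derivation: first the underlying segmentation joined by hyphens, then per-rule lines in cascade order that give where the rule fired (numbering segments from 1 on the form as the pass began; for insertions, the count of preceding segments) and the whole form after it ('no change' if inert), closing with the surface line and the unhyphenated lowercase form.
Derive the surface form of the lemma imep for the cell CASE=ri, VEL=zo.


underlying: imep-zta-vi
1. 0 -> i / C _ C: inserts after position(s) 4, 5: imepizitavi
2. o -> e, u -> i / F C0 _: no change
surface: imepizitavi


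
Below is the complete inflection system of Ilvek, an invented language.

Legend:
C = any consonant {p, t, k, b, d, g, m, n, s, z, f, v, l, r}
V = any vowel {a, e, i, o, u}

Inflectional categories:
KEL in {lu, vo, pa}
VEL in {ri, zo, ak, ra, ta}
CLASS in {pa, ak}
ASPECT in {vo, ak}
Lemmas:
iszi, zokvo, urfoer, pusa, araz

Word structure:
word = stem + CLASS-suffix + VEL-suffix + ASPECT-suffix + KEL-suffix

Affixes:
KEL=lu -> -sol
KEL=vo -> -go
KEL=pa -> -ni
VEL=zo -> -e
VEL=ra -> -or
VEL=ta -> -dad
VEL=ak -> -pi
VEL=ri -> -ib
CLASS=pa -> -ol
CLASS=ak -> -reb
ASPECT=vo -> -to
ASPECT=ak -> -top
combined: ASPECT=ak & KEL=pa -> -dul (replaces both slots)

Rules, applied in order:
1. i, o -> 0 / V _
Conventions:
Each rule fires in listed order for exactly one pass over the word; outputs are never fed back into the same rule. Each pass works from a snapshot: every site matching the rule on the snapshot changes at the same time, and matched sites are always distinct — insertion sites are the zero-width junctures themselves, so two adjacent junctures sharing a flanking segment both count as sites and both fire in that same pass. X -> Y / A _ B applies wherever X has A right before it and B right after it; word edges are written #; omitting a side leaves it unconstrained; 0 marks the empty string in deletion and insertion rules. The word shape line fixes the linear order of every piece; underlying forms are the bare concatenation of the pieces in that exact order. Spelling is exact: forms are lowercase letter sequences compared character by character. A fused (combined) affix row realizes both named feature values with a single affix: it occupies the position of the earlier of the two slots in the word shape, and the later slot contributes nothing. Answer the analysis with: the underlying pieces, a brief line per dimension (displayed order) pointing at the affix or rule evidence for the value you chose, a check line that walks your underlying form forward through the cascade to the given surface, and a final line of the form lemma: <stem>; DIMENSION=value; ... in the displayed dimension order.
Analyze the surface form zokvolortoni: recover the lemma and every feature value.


underlying: zokvo-ol-or-to-ni
KEL=pa - signalled by the affix -ni
VEL=ra - signalled by the affix -or
CLASS=pa - signalled by the affix -ol
ASPECT=vo - signalled by the affix -to
check: zokvoolortoni -> zokvolortoni
lemma: zokvo; KEL=pa; VEL=ra; CLASS=pa; ASPECT=vo


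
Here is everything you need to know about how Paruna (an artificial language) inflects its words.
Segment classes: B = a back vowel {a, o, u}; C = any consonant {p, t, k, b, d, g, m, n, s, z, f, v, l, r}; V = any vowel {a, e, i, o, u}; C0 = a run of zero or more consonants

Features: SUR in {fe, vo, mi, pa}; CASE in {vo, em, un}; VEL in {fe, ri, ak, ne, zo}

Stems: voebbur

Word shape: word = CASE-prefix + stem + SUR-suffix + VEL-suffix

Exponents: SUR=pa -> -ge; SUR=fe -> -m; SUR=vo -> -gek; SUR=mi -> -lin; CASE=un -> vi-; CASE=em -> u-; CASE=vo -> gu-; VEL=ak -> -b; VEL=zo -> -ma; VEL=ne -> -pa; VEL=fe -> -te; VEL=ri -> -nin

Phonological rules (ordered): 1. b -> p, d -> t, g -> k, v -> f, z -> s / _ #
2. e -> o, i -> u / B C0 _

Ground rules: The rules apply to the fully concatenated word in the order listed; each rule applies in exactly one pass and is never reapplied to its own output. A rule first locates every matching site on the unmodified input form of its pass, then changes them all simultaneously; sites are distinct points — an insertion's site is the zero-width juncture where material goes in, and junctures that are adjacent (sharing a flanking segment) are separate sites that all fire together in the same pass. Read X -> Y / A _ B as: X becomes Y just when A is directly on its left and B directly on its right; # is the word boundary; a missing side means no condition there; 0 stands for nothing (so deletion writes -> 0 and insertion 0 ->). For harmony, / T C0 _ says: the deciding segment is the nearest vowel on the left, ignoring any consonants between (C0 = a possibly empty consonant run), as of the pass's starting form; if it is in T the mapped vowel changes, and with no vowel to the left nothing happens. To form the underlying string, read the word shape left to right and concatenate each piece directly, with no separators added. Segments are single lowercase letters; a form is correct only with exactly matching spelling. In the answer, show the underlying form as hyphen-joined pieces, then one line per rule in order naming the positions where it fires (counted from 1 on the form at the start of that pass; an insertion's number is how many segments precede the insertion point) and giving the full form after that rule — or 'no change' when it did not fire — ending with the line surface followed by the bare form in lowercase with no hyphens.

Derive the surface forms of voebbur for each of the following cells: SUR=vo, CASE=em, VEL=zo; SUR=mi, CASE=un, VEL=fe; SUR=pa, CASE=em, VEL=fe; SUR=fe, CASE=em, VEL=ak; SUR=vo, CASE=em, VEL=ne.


cell SUR=vo, CASE=em, VEL=zo:
underlying: u-voebbur-gek-ma
1. b -> p, d -> t, g -> k, v -> f, z -> s / _ #: no change
2. e -> o, i -> u / B C0 _: fires at position(s) 4, 10: uvoobburgokma
surface: uvoobburgokma

cell SUR=mi, CASE=un, VEL=fe:
underlying: vi-voebbur-lin-te
1. b -> p, d -> t, g -> k, v -> f, z -> s / _ #: no change
2. e -> o, i -> u / B C0 _: fires at position(s) 5, 11: vivoobburlunte
surface: vivoobburlunte

cell SUR=pa, CASE=em, VEL=fe:
underlying: u-voebbur-ge-te
1. b -> p, d -> t, g -> k, v -> f, z -> s / _ #: no change
2. e -> o, i -> u / B C0 _: fires at position(s) 4, 10: uvoobburgote
surface: uvoobburgote

cell SUR=fe, CASE=em, VEL=ak:
underlying: u-voebbur-m-b
1. b -> p, d -> t, g -> k, v -> f, z -> s / _ #: fires at position(s) 10: uvoebburmp
2. e -> o, i -> u / B C0 _: fires at position(s) 4: uvoobburmp
surface: uvoobburmp

cell SUR=vo, CASE=em, VEL=ne:
underlying: u-voebbur-gek-pa
1. b -> p, d -> t, g -> k, v -> f, z -> s / _ #: no change
2. e -> o, i -> u / B C0 _: fires at position(s) 4, 10: uvoobburgokpa
surface: uvoobburgokpa


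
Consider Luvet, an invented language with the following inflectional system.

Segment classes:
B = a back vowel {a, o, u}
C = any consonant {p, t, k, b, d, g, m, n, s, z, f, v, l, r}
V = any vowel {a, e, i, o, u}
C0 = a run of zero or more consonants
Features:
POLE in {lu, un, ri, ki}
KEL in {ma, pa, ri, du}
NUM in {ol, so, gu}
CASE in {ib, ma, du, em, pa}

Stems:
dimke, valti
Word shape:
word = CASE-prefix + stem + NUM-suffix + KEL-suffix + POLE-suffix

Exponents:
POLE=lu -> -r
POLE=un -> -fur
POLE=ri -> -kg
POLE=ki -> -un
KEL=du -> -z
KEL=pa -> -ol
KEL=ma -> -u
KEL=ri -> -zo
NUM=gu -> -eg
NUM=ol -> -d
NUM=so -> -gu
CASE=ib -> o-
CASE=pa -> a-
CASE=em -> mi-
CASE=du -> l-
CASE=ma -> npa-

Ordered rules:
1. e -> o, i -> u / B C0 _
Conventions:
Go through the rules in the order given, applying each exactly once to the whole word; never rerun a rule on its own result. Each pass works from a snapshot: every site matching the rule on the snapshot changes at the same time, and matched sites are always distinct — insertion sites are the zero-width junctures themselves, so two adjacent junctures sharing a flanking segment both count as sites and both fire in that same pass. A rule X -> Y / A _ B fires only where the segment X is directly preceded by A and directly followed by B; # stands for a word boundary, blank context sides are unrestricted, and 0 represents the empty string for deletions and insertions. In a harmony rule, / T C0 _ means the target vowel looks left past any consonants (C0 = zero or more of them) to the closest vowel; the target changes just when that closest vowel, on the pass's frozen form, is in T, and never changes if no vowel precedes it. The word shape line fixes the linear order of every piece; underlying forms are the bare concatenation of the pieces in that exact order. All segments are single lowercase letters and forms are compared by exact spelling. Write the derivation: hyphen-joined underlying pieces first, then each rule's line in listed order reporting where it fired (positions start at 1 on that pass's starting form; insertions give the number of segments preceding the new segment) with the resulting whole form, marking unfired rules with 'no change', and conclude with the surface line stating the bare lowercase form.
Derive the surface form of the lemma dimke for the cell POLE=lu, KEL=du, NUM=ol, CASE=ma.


underlying: npa-dimke-d-z-r
1. e -> o, i -> u / B C0 _: fires at position(s) 5: npadumkedzr
surface: npadumkedzr


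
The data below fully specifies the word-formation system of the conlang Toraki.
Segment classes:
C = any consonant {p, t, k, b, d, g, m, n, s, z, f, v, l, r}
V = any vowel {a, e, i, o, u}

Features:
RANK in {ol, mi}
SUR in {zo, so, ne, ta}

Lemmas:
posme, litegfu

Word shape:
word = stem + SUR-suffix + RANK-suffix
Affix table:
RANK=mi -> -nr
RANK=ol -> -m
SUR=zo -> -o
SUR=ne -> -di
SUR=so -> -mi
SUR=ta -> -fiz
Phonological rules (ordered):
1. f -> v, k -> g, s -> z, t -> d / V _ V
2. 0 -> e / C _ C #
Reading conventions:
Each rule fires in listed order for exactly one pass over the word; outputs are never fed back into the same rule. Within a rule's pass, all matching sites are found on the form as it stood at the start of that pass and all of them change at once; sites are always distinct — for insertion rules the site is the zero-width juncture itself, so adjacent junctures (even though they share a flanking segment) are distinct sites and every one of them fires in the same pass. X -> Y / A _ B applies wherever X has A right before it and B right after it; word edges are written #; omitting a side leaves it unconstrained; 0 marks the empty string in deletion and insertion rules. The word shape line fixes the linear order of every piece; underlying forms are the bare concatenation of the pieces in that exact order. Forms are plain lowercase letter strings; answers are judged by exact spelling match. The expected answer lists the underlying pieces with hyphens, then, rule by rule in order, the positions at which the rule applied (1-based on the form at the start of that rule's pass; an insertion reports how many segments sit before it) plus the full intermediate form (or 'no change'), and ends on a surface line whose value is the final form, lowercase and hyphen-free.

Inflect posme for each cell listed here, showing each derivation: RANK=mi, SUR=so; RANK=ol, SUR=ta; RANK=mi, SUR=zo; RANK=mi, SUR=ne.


cell RANK=mi, SUR=so:
underlying: posme-mi-nr
1. f -> v, k -> g, s -> z, t -> d / V _ V: no change
2. 0 -> e / C _ C #: inserts after position(s) 8: posmeminer
surface: posmeminer

cell RANK=ol, SUR=ta:
underlying: posme-fiz-m
1. f -> v, k -> g, s -> z, t -> d / V _ V: fires at position(s) 6: posmevizm
2. 0 -> e / C _ C #: inserts after position(s) 8: posmevizem
surface: posmevizem

cell RANK=mi, SUR=zo:
underlying: posme-o-nr
1. f -> v, k -> g, s -> z, t -> d / V _ V: no change
2. 0 -> e / C _ C #: inserts after position(s) 7: posmeoner
surface: posmeoner

cell RANK=mi, SUR=ne:
underlying: posme-di-nr
1. f -> v, k -> g, s -> z, t -> d / V _ V: no change
2. 0 -> e / C _ C #: inserts after position(s) 8: posmediner
surface: posmediner


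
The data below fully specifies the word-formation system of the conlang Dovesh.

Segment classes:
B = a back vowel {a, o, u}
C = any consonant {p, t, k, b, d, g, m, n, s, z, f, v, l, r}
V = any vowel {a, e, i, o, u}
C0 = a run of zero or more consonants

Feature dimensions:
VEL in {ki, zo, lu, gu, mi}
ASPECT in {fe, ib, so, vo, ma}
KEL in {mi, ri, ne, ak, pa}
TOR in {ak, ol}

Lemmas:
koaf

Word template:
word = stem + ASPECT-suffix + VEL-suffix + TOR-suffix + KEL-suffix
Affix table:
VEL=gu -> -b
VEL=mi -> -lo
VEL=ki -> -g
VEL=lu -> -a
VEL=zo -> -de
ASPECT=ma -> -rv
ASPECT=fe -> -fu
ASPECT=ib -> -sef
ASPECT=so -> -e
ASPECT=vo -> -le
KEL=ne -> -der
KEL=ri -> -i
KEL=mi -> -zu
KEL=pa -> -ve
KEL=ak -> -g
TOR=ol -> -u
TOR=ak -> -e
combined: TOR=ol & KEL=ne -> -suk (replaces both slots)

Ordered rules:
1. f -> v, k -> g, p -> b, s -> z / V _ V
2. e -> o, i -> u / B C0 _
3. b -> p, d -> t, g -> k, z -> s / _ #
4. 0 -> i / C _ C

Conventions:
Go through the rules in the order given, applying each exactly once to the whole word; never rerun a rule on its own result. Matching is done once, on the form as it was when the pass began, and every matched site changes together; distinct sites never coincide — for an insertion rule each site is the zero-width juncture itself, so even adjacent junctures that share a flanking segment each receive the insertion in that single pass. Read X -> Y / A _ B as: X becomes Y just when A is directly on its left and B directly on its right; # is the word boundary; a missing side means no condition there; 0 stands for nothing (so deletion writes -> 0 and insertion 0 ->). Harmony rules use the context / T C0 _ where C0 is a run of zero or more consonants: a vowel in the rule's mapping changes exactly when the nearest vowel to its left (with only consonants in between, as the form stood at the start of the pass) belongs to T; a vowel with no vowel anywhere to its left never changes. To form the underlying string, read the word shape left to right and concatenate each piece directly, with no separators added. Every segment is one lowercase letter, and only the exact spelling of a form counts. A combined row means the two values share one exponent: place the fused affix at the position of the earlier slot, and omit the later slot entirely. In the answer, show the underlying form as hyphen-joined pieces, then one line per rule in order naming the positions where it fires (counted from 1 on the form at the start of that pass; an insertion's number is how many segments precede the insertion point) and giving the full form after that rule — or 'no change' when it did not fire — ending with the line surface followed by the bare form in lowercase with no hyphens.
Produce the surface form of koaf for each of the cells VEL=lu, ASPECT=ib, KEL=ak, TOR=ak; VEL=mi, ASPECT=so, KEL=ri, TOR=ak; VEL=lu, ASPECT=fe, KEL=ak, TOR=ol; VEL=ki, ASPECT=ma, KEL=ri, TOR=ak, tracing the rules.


cell VEL=lu, ASPECT=ib, KEL=ak, TOR=ak:
underlying: koaf-sef-a-e-g
1. f -> v, k -> g, p -> b, s -> z / V _ V: fires at position(s) 7: koafsevaeg
2. e -> o, i -> u / B C0 _: fires at position(s) 6, 9: koafsovaog
3. b -> p, d -> t, g -> k, z -> s / _ #: fires at position(s) 10: koafsovaok
4. 0 -> i / C _ C: inserts after position(s) 4: koafisovaok
surface: koafisovaok

cell VEL=mi, ASPECT=so, KEL=ri, TOR=ak:
underlying: koaf-e-lo-e-i
1. f -> v, k -> g, p -> b, s -> z / V _ V: fires at position(s) 4: koaveloei
2. e -> o, i -> u / B C0 _: fires at position(s) 5, 8: koavolooi
3. b -> p, d -> t, g -> k, z -> s / _ #: no change
4. 0 -> i / C _ C: no change
surface: koavolooi

cell VEL=lu, ASPECT=fe, KEL=ak, TOR=ol:
underlying: koaf-fu-a-u-g
1. f -> v, k -> g, p -> b, s -> z / V _ V: no change
2. e -> o, i -> u / B C0 _: no change
3. b -> p, d -> t, g -> k, z -> s / _ #: fires at position(s) 9: koaffuauk
4. 0 -> i / C _ C: inserts after position(s) 4: koafifuauk
surface: koafifuauk

cell VEL=ki, ASPECT=ma, KEL=ri, TOR=ak:
underlying: koaf-rv-g-e-i
1. f -> v, k -> g, p -> b, s -> z / V _ V: no change
2. e -> o, i -> u / B C0 _: fires at position(s) 8: koafrvgoi
3. b -> p, d -> t, g -> k, z -> s / _ #: no change
4. 0 -> i / C _ C: inserts after position(s) 4, 5, 6: koafirivigoi
surface: koafirivigoi
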